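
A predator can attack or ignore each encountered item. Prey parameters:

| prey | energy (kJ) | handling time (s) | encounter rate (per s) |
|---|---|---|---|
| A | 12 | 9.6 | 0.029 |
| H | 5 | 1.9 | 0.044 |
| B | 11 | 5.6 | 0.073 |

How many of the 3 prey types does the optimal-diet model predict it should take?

E/h in descending order: H 2.63, B 1.96, A 1.25 kJ/s. The optimal diet is the largest prefix of this list for which every included type satisfies E_i/h_i > R on the types above it.
Rate on top 1: 0.203. B: 1.96 > 0.203 → include.
Rate on top 2: 0.6855. A: 1.25 > 0.6855 → include.
Optimal diet: H, B, A — 3 of 3 types.

3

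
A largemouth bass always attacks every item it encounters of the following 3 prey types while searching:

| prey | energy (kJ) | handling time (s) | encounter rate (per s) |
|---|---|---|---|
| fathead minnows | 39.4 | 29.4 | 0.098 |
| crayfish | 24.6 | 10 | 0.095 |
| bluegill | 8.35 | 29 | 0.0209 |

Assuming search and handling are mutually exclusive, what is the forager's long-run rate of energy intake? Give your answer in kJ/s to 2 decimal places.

1.17 kJ/s

R = Σλ_iE_i / (1 + Σλ_ih_i)
Numerator: 0.098×39.4 + 0.095×24.6 + 0.0209×8.35 = 6.373
Denominator: 1 + 0.098×29.4 + 0.095×10 + 0.0209×29 = 5.437
R = 6.373/5.437 = 1.172 kJ/s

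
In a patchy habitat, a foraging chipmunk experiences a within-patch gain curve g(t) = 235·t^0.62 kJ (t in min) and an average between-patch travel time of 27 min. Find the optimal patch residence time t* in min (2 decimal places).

44.05 min

By the marginal value theorem, leave when the instantaneous gain rate g'(t) equals the habitat-wide average g(t)/(T + t).
g'(t) = 0.62·235·t^-0.38. Setting 0.62·235·t^-0.38 = 235·t^0.62/(27+t) gives 0.62(27+t) = t, so 0.38·t = 0.62×27.
t* = 0.62×27/0.38 = 44.05 min.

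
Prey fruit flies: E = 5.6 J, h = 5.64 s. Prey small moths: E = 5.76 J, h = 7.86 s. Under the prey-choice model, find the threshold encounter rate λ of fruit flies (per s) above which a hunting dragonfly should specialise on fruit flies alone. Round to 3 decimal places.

The zero-one rule: include small moths iff E₂/h₂ > λE₁/(1+λh₁). Equality gives the switch point.
λE₁h₂ = E₂ + λE₂h₁ ⇒ λ = E₂/(E₁h₂ − E₂h₁) = 5.76/(44.02 − 32.49) = 0.4996 per s.

0.500 per s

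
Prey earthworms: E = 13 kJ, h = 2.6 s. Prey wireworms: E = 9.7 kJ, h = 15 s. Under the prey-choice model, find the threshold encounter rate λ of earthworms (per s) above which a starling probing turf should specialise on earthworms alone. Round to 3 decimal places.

0.057 per s

At the threshold, the rate on earthworms alone equals the profitability of wireworms: λ·13/(1 + λ·2.6) = 9.7/15 = 0.6467.
Rearranging, λ(13 − 0.6467×2.6) = 0.6467, so λ = 0.6467/11.32 = 0.05713 per s.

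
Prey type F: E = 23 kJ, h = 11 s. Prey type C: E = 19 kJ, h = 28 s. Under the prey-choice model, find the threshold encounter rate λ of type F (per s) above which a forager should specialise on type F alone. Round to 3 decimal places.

0.044 per s

At the threshold, the rate on type F alone equals the profitability of type C: λ·23/(1 + λ·11) = 19/28 = 0.6786.
Rearranging, λ(23 − 0.6786×11) = 0.6786, so λ = 0.6786/15.54 = 0.04368 per s.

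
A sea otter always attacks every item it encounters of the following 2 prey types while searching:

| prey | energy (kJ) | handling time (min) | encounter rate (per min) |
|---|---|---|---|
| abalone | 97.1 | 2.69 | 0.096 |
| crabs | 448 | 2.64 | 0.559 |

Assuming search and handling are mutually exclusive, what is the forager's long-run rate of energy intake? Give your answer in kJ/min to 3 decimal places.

95.009 kJ/min

Energy encountered per unit search time: 0.096×97.1 + 0.559×448 = 259.8 kJ/min.
Handling time per unit search time: 0.096×2.69 + 0.559×2.64 = 1.734.
Rate = 259.8/(1 + 1.734) = 95.01 kJ/min.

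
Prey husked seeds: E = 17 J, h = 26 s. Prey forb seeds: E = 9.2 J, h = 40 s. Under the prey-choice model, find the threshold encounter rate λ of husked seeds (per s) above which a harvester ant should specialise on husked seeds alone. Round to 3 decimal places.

0.021 per s

Drop forb seeds once their profitability E₂/h₂ falls below the rate achievable on husked seeds alone: E₂/h₂ = λE₁/(1 + λh₁).
Solve for λ: λE₁h₂ = E₂(1 + λh₁) → λ(E₁h₂ − E₂h₁) = E₂ → λ = E₂/(E₁h₂ − E₂h₁).
λ = 9.2/(17×40 − 9.2×26) = 9.2/440.8 = 0.02087 per s.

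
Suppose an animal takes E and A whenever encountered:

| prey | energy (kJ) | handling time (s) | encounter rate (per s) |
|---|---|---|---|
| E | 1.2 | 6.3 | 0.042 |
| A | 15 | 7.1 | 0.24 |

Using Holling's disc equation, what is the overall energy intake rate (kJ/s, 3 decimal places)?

R = (0.042×1.2 + 0.24×15) / (1 + 0.042×6.3 + 0.24×7.1) = 3.65/2.969 = 1.23 kJ/s.

1.230 kJ/s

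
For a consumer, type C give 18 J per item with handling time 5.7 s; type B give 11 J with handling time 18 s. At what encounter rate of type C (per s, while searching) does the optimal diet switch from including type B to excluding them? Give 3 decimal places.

0.042 per s

The zero-one rule: include type B iff E₂/h₂ > λE₁/(1+λh₁). Equality gives the switch point.
λE₁h₂ = E₂ + λE₂h₁ ⇒ λ = E₂/(E₁h₂ − E₂h₁) = 11/(324 − 62.7) = 0.0421 per s.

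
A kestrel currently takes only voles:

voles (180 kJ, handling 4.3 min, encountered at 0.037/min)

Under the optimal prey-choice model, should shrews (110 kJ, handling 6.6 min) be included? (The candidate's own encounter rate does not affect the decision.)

Current rate: (0.037×180)/(1 + 0.037×4.3) = 5.746 kJ/min.
Profitability of shrews: 110/6.6 = 16.67 kJ/min.
Since 16.67 > R, including shrews increases the long-run rate.

Yes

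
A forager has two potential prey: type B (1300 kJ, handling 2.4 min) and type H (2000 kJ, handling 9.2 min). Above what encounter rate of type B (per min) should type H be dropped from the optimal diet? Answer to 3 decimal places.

Drop type H once their profitability E₂/h₂ falls below the rate achievable on type B alone: E₂/h₂ = λE₁/(1 + λh₁).
Solve for λ: λE₁h₂ = E₂(1 + λh₁) → λ(E₁h₂ − E₂h₁) = E₂ → λ = E₂/(E₁h₂ − E₂h₁).
λ = 2000/(1300×9.2 − 2000×2.4) = 2000/7160 = 0.2793 per min.

0.279 per min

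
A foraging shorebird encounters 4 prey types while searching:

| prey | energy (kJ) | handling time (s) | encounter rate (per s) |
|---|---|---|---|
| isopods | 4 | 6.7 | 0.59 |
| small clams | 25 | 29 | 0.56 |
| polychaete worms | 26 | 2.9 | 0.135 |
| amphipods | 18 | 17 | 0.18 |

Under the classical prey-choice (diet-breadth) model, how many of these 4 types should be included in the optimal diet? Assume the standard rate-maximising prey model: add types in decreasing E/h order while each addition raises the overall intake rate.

E/h in descending order: polychaete worms 8.97, amphipods 1.06, small clams 0.862, isopods 0.597 kJ/s. The optimal diet is the largest prefix of this list for which every included type satisfies E_i/h_i > R on the types above it.
Rate on top 1: 2.522. amphipods: 1.06 < 2.522 → exclude; stop.
Optimal diet: polychaete worms — 1 of 4 types.

1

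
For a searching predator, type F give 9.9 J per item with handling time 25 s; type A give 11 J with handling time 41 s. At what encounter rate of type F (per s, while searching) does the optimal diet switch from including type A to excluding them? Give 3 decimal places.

The zero-one rule: include type A iff E₂/h₂ > λE₁/(1+λh₁). Equality gives the switch point.
λE₁h₂ = E₂ + λE₂h₁ ⇒ λ = E₂/(E₁h₂ − E₂h₁) = 11/(405.9 − 275) = 0.08403 per s.

0.084 per s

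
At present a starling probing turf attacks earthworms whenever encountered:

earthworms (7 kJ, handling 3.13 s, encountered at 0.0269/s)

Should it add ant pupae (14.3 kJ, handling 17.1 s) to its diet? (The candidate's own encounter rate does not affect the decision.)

Yes

Current rate: (0.0269×7)/(1 + 0.0269×3.13) = 0.1737 kJ/s.
Profitability of ant pupae: 14.3/17.1 = 0.8363 kJ/s.
0.8363 > 0.1737, so adding ant pupae raises the average — include it.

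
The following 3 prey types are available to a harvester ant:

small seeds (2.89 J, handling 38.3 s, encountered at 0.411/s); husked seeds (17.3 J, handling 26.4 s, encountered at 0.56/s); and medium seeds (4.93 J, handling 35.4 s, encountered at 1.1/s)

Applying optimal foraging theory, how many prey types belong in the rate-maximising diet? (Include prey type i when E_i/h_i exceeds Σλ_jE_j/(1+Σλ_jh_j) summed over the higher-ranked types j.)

1

Rank by E/h (J/s): husked seeds 0.655, medium seeds 0.139, small seeds 0.0755. Include each in turn until the next type's E/h falls below the running intake rate.
Rate on top 1: 0.6138. medium seeds: 0.139 < 0.6138 → exclude; stop.
Optimal diet: husked seeds — 1 of 3 types.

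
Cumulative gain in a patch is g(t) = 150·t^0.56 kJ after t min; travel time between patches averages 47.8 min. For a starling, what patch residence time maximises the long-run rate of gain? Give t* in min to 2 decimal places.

Optimal t* satisfies g'(t*) = g(t*)/(T + t*).
g'(t) = 0.56·150·t^-0.44. Setting 0.56·150·t^-0.44 = 150·t^0.56/(47.8+t) gives 0.56(47.8+t) = t, so 0.44·t = 0.56×47.8.
t* = 0.56×47.8/0.44 = 60.84 min.

60.84 min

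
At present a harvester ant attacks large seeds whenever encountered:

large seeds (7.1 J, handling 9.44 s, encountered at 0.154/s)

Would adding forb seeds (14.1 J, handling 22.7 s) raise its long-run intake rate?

Current rate: (0.154×7.1)/(1 + 0.154×9.44) = 0.4456 J/s.
forb seeds: E/h = 14.1/22.7 = 0.6211 J/s.
Since 0.6211 > R, including forb seeds increases the long-run rate.

Yes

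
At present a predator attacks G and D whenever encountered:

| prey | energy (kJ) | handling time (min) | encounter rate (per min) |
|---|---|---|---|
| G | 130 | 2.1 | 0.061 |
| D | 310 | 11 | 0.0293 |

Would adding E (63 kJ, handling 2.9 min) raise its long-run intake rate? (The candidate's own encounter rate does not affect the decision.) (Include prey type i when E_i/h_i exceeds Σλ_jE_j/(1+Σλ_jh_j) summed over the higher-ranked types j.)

Current rate: (0.061×130 + 0.0293×310)/(1 + 0.061×2.1 + 0.0293×11) = 11.73 kJ/min.
Profitability of E: 63/2.9 = 21.72 kJ/min.
Since 21.72 > R, including E increases the long-run rate.

Yes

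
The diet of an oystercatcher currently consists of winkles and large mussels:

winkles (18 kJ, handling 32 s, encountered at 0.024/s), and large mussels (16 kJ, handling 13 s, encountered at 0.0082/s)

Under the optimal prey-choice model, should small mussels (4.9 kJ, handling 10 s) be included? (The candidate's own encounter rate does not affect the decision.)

Intake rate on the current diet: R = (0.024×18 + 0.0082×16) / (1 + 0.024×32 + 0.0082×13) = 0.5632/1.875 = 0.3004 kJ/s.
small mussels: E/h = 4.9/10 = 0.49 kJ/s.
0.49 > 0.3004, so adding small mussels raises the average — include it.

Yes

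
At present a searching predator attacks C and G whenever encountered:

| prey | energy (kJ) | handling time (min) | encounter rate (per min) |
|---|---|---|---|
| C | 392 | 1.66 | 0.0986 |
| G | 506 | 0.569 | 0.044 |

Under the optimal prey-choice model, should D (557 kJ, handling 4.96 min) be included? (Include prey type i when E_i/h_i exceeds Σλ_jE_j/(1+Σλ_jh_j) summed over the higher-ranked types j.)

Current rate: (0.0986×392 + 0.044×506)/(1 + 0.0986×1.66 + 0.044×0.569) = 51.24 kJ/min.
Profitability of D: 557/4.96 = 112.3 kJ/min.
112.3 > 51.24, so adding D raises the average — include it.

Yes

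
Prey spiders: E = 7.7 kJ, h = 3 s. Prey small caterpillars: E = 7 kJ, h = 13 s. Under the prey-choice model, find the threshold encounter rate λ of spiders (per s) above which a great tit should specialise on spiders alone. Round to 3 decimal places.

Drop small caterpillars once their profitability E₂/h₂ falls below the rate achievable on spiders alone: E₂/h₂ = λE₁/(1 + λh₁).
Solve for λ: λE₁h₂ = E₂(1 + λh₁) → λ(E₁h₂ − E₂h₁) = E₂ → λ = E₂/(E₁h₂ − E₂h₁).
λ = 7/(7.7×13 − 7×3) = 7/79.1 = 0.0885 per s.

0.088 per s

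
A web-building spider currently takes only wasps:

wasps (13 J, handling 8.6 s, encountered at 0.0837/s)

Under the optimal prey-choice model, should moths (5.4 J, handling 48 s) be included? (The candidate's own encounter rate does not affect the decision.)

On wasps alone, R = ΣλE/(1+Σλh) = 1.088/1.72 = 0.6327 J/s.
Profitability of moths: 5.4/48 = 0.1125 J/s.
0.1125 < 0.6327, so adding moths would lower the average — exclude it.

No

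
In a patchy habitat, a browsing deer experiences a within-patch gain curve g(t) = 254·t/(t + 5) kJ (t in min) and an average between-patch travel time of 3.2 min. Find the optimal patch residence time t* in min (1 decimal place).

Maximise g(t)/(T+t): set derivative to zero → g'(t)(T+t) = g(t).
g'(t) = 254·5/(t + 5)². Setting 254·5/(t+5)² = 254t/[(t+5)(3.2+t)] gives 5(3.2+t) = t(t+5), so t² = 5×3.2 = 16.
t* = √16 = 4 min.

4.0 min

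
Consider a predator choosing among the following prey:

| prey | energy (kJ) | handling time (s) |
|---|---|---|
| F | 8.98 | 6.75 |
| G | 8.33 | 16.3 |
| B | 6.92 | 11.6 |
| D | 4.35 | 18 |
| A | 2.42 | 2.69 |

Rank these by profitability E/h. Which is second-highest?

Profitability E/h (kJ/s): F = 8.98/6.75 = 1.33, G = 8.33/16.3 = 0.511, B = 6.92/11.6 = 0.597, D = 4.35/18 = 0.242, A = 2.42/2.69 = 0.9.
Ranked: F > A > B > G > D.

A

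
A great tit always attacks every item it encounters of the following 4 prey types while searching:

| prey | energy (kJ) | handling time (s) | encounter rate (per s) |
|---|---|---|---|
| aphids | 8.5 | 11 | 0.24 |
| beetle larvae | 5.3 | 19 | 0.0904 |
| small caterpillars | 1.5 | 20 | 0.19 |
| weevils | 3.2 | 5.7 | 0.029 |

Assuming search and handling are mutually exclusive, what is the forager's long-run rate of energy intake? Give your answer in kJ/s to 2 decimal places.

R = (0.24×8.5 + 0.0904×5.3 + 0.19×1.5 + 0.029×3.2) / (1 + 0.24×11 + 0.0904×19 + 0.19×20 + 0.029×5.7) = 2.897/9.323 = 0.3107 kJ/s.

0.31 kJ/s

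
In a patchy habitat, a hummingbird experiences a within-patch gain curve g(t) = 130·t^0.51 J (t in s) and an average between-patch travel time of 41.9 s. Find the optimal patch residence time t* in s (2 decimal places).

Maximise g(t)/(T+t): set derivative to zero → g'(t)(T+t) = g(t).
g'(t) = 0.51·130·t^-0.49. Setting 0.51·130·t^-0.49 = 130·t^0.51/(41.9+t) gives 0.51(41.9+t) = t, so 0.49·t = 0.51×41.9.
t* = 0.51×41.9/0.49 = 43.61 s.

43.61 s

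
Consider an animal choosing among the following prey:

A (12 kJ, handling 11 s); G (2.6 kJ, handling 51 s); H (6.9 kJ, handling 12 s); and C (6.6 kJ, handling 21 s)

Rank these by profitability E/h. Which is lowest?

G

In descending order of E/h:
A: 12/11 = 1.09 kJ/s
H: 6.9/12 = 0.575 kJ/s
C: 6.6/21 = 0.314 kJ/s
G: 2.6/51 = 0.051 kJ/s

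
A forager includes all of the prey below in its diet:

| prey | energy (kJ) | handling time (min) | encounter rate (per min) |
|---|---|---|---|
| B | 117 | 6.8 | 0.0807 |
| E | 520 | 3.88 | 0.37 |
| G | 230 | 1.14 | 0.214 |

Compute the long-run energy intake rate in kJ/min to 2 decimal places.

R = (0.0807×117 + 0.37×520 + 0.214×230) / (1 + 0.0807×6.8 + 0.37×3.88 + 0.214×1.14) = 251.1/3.228 = 77.77 kJ/min.

77.77 kJ/min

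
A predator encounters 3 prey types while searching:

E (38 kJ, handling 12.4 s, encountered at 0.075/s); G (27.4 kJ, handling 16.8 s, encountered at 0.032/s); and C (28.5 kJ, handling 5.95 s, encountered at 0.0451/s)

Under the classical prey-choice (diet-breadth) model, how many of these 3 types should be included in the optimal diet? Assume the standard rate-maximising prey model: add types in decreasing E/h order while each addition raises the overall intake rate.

E/h in descending order: C 4.79, E 3.06, G 1.63 kJ/s. The optimal diet is the largest prefix of this list for which every included type satisfies E_i/h_i > R on the types above it.
Rate on top 1: 1.013. E: 3.06 > 1.013 → include.
Rate on top 2: 1.881. G: 1.63 < 1.881 → exclude; stop.
Optimal diet: C, E — 2 of 3 types.

2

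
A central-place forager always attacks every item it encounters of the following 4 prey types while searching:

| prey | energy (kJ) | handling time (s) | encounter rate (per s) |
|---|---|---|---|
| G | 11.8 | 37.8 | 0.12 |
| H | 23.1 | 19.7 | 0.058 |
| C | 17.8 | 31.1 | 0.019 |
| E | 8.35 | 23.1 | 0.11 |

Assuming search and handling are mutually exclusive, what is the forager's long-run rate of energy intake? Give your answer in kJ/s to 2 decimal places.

0.41 kJ/s

Energy encountered per unit search time: 0.12×11.8 + 0.058×23.1 + 0.019×17.8 + 0.11×8.35 = 4.013 kJ/s.
Handling time per unit search time: 0.12×37.8 + 0.058×19.7 + 0.019×31.1 + 0.11×23.1 = 8.81.
Rate = 4.013/(1 + 8.81) = 0.409 kJ/s.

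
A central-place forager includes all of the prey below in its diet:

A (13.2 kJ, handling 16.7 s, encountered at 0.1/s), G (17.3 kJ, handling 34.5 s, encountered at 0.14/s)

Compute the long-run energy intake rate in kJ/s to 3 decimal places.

0.499 kJ/s

R = (0.1×13.2 + 0.14×17.3) / (1 + 0.1×16.7 + 0.14×34.5) = 3.742/7.5 = 0.4989 kJ/s.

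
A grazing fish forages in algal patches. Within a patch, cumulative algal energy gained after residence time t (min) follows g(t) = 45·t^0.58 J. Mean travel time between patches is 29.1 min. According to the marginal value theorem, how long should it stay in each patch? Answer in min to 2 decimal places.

40.19 min

Maximise g(t)/(T+t): set derivative to zero → g'(t)(T+t) = g(t).
g'(t) = 0.58·45·t^-0.42. Setting 0.58·45·t^-0.42 = 45·t^0.58/(29.1+t) gives 0.58(29.1+t) = t, so 0.42·t = 0.58×29.1.
t* = 0.58×29.1/0.42 = 40.19 min.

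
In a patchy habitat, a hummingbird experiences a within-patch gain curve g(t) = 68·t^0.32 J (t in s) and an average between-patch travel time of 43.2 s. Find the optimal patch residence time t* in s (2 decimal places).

Optimal t* satisfies g'(t*) = g(t*)/(T + t*).
g'(t) = 0.32·68·t^-0.68. Setting 0.32·68·t^-0.68 = 68·t^0.32/(43.2+t) gives 0.32(43.2+t) = t, so 0.68·t = 0.32×43.2.
t* = 0.32×43.2/0.68 = 20.33 s.

20.33 s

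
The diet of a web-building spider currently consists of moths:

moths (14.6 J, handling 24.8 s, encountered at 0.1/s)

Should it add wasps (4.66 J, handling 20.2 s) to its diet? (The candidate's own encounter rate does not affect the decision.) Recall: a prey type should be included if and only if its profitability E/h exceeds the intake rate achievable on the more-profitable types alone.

On moths alone, R = ΣλE/(1+Σλh) = 1.46/3.48 = 0.4195 J/s.
wasps: E/h = 4.66/20.2 = 0.2307 J/s.
Since 0.2307 < R, time spent handling wasps is better spent searching.

No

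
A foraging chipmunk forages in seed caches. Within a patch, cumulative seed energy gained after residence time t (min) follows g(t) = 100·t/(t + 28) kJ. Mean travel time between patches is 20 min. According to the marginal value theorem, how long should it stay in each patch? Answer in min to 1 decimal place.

Maximise g(t)/(T+t): set derivative to zero → g'(t)(T+t) = g(t).
g'(t) = 100·28/(t + 28)². Setting 100·28/(t+28)² = 100t/[(t+28)(20+t)] gives 28(20+t) = t(t+28), so t² = 28×20 = 560.
t* = √560 = 23.66 min.

23.7 min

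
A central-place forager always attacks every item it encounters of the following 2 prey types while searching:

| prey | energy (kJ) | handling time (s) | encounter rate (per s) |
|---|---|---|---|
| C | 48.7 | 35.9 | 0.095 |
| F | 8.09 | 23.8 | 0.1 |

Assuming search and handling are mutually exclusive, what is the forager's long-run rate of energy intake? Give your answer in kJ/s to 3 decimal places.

0.800 kJ/s

R = (0.095×48.7 + 0.1×8.09) / (1 + 0.095×35.9 + 0.1×23.8) = 5.436/6.79 = 0.8005 kJ/s.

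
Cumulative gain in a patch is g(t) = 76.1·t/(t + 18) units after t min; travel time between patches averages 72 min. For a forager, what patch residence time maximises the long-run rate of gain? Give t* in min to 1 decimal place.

Maximise g(t)/(T+t): set derivative to zero → g'(t)(T+t) = g(t).
g'(t) = 76.1·18/(t + 18)². Setting 76.1·18/(t+18)² = 76.1t/[(t+18)(72+t)] gives 18(72+t) = t(t+18), so t² = 18×72 = 1296.
t* = √1296 = 36 min.

36.0 min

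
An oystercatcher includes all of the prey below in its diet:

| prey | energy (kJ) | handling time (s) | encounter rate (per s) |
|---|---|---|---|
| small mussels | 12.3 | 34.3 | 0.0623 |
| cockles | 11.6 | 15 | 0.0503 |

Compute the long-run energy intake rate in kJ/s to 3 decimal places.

R = (0.0623×12.3 + 0.0503×11.6) / (1 + 0.0623×34.3 + 0.0503×15) = 1.35/3.891 = 0.3469 kJ/s.

0.347 kJ/s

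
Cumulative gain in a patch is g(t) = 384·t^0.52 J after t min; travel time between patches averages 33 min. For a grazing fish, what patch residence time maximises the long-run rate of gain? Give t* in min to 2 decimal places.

Optimal t* satisfies g'(t*) = g(t*)/(T + t*).
g'(t) = 0.52·384·t^-0.48. Setting 0.52·384·t^-0.48 = 384·t^0.52/(33+t) gives 0.52(33+t) = t, so 0.48·t = 0.52×33.
t* = 0.52×33/0.48 = 35.75 min.

35.75 min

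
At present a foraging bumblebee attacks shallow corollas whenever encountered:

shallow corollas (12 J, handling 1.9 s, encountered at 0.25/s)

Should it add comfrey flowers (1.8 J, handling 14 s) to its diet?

Intake rate on the current diet: R = (0.25×12) / (1 + 0.25×1.9) = 3/1.475 = 2.034 J/s.
Profitability of comfrey flowers: 1.8/14 = 0.1286 J/s.
0.1286 < 2.034, so adding comfrey flowers would lower the average — exclude it.

No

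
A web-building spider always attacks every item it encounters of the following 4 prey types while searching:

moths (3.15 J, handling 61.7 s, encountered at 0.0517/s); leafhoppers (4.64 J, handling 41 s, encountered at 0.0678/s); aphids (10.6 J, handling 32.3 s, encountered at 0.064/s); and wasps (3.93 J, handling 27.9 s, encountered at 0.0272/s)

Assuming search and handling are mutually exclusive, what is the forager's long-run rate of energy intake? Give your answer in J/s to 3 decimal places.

Energy encountered per unit search time: 0.0517×3.15 + 0.0678×4.64 + 0.064×10.6 + 0.0272×3.93 = 1.263 J/s.
Handling time per unit search time: 0.0517×61.7 + 0.0678×41 + 0.064×32.3 + 0.0272×27.9 = 8.796.
Rate = 1.263/(1 + 8.796) = 0.1289 J/s.

0.129 J/s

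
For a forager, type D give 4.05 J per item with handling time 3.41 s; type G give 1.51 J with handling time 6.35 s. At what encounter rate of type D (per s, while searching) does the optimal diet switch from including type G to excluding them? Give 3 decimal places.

0.073 per s

Drop type G once their profitability E₂/h₂ falls below the rate achievable on type D alone: E₂/h₂ = λE₁/(1 + λh₁).
Solve for λ: λE₁h₂ = E₂(1 + λh₁) → λ(E₁h₂ − E₂h₁) = E₂ → λ = E₂/(E₁h₂ − E₂h₁).
λ = 1.51/(4.05×6.35 − 1.51×3.41) = 1.51/20.57 = 0.07341 per s.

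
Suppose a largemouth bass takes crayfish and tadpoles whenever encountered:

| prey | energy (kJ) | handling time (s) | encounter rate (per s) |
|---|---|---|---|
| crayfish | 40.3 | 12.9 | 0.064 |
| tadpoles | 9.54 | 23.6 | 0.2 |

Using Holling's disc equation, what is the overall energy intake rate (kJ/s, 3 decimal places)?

Energy encountered per unit search time: 0.064×40.3 + 0.2×9.54 = 4.487 kJ/s.
Handling time per unit search time: 0.064×12.9 + 0.2×23.6 = 5.546.
Rate = 4.487/(1 + 5.546) = 0.6855 kJ/s.

0.686 kJ/s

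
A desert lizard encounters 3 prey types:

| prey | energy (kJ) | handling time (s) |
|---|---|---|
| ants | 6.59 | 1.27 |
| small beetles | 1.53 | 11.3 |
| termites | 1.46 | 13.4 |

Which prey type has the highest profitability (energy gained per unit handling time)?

In descending order of E/h:
ants: 6.59/1.27 = 5.19 kJ/s
small beetles: 1.53/11.3 = 0.135 kJ/s
termites: 1.46/13.4 = 0.109 kJ/s

ants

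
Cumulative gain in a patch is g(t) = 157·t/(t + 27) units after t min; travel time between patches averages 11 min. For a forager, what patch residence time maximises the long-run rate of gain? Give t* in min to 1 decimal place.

17.2 min

Optimal t* satisfies g'(t*) = g(t*)/(T + t*).
g'(t) = 157·27/(t + 27)². Setting 157·27/(t+27)² = 157t/[(t+27)(11+t)] gives 27(11+t) = t(t+27), so t² = 27×11 = 297.
t* = √297 = 17.23 min.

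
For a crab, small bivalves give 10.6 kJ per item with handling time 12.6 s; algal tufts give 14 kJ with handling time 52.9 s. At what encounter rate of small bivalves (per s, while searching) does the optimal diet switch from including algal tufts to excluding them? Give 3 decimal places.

At the threshold, the rate on small bivalves alone equals the profitability of algal tufts: λ·10.6/(1 + λ·12.6) = 14/52.9 = 0.2647.
Rearranging, λ(10.6 − 0.2647×12.6) = 0.2647, so λ = 0.2647/7.265 = 0.03643 per s.

0.036 per s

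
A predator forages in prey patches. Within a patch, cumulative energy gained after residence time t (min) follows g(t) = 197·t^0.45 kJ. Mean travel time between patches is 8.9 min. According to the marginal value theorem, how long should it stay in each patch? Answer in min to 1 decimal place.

Optimal t* satisfies g'(t*) = g(t*)/(T + t*).
g'(t) = 0.45·197·t^-0.55. Setting 0.45·197·t^-0.55 = 197·t^0.45/(8.9+t) gives 0.45(8.9+t) = t, so 0.55·t = 0.45×8.9.
t* = 0.45×8.9/0.55 = 7.282 min.

7.3 min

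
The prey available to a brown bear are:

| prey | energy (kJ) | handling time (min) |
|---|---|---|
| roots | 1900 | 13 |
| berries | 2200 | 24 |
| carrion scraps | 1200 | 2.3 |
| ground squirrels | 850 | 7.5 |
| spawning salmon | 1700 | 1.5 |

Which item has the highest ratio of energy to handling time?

spawning salmon

Profitability E/h (kJ/min): roots = 1900/13 = 146, berries = 2200/24 = 91.7, carrion scraps = 1200/2.3 = 522, ground squirrels = 850/7.5 = 113, spawning salmon = 1700/1.5 = 1.13e+03.
Ranked: spawning salmon > carrion scraps > roots > ground squirrels > berries.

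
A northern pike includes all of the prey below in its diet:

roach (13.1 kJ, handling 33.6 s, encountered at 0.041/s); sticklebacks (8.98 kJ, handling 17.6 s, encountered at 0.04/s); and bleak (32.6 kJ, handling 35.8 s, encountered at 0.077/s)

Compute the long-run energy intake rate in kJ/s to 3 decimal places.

0.583 kJ/s

Energy encountered per unit search time: 0.041×13.1 + 0.04×8.98 + 0.077×32.6 = 3.407 kJ/s.
Handling time per unit search time: 0.041×33.6 + 0.04×17.6 + 0.077×35.8 = 4.838.
Rate = 3.407/(1 + 4.838) = 0.5835 kJ/s.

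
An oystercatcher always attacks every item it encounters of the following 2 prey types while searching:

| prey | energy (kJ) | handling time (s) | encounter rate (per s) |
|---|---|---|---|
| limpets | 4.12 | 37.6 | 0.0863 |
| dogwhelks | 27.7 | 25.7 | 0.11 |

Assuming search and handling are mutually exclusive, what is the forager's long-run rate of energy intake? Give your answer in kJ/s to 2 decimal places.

R = Σλ_iE_i / (1 + Σλ_ih_i)
Numerator: 0.0863×4.12 + 0.11×27.7 = 3.403
Denominator: 1 + 0.0863×37.6 + 0.11×25.7 = 7.072
R = 3.403/7.072 = 0.4811 kJ/s

0.48 kJ/s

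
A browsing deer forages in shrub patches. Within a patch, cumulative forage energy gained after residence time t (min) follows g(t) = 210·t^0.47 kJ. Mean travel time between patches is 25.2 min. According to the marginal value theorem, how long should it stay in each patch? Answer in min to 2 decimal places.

Optimal t* satisfies g'(t*) = g(t*)/(T + t*).
g'(t) = 0.47·210·t^-0.53. Setting 0.47·210·t^-0.53 = 210·t^0.47/(25.2+t) gives 0.47(25.2+t) = t, so 0.53·t = 0.47×25.2.
t* = 0.47×25.2/0.53 = 22.35 min.

22.35 min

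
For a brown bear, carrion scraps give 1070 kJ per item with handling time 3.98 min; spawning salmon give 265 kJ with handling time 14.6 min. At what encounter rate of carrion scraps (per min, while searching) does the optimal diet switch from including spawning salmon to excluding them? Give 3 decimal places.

Drop spawning salmon once their profitability E₂/h₂ falls below the rate achievable on carrion scraps alone: E₂/h₂ = λE₁/(1 + λh₁).
Solve for λ: λE₁h₂ = E₂(1 + λh₁) → λ(E₁h₂ − E₂h₁) = E₂ → λ = E₂/(E₁h₂ − E₂h₁).
λ = 265/(1070×14.6 − 265×3.98) = 265/1.457e+04 = 0.01819 per min.

0.018 per min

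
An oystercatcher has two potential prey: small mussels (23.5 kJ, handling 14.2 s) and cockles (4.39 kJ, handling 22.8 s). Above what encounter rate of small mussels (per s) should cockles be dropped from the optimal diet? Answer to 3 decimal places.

0.009 per s

The zero-one rule: include cockles iff E₂/h₂ > λE₁/(1+λh₁). Equality gives the switch point.
λE₁h₂ = E₂ + λE₂h₁ ⇒ λ = E₂/(E₁h₂ − E₂h₁) = 4.39/(535.8 − 62.34) = 0.009272 per s.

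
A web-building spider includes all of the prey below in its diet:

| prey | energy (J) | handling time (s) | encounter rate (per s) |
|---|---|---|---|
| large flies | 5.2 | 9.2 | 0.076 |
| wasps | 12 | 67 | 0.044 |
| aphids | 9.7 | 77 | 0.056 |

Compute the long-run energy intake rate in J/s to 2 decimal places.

Energy encountered per unit search time: 0.076×5.2 + 0.044×12 + 0.056×9.7 = 1.466 J/s.
Handling time per unit search time: 0.076×9.2 + 0.044×67 + 0.056×77 = 7.959.
Rate = 1.466/(1 + 7.959) = 0.1637 J/s.

0.16 J/s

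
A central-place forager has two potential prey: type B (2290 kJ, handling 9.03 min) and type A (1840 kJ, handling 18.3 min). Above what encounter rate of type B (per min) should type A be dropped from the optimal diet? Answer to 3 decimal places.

0.073 per min

Drop type A once their profitability E₂/h₂ falls below the rate achievable on type B alone: E₂/h₂ = λE₁/(1 + λh₁).
Solve for λ: λE₁h₂ = E₂(1 + λh₁) → λ(E₁h₂ − E₂h₁) = E₂ → λ = E₂/(E₁h₂ − E₂h₁).
λ = 1840/(2290×18.3 − 1840×9.03) = 1840/2.529e+04 = 0.07275 per min.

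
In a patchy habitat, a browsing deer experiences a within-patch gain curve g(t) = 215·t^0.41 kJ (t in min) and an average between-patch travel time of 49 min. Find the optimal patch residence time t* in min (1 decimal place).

34.1 min

Optimal t* satisfies g'(t*) = g(t*)/(T + t*).
g'(t) = 0.41·215·t^-0.59. Setting 0.41·215·t^-0.59 = 215·t^0.41/(49+t) gives 0.41(49+t) = t, so 0.59·t = 0.41×49.
t* = 0.41×49/0.59 = 34.05 min.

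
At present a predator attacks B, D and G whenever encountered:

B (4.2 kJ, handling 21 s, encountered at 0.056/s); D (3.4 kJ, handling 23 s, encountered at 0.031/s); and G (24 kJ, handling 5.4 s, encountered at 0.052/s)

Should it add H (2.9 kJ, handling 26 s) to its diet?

No

Intake rate on the current diet: R = (0.056×4.2 + 0.031×3.4 + 0.052×24) / (1 + 0.056×21 + 0.031×23 + 0.052×5.4) = 1.589/3.17 = 0.5012 kJ/s.
Profitability of H: 2.9/26 = 0.1115 kJ/s.
Since 0.1115 < R, time spent handling H is better spent searching.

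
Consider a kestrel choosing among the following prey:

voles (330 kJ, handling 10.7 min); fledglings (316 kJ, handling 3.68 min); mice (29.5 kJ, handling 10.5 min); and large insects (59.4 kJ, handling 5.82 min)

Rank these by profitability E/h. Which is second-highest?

voles

In descending order of E/h:
fledglings: 316/3.68 = 85.9 kJ/min
voles: 330/10.7 = 30.8 kJ/min
large insects: 59.4/5.82 = 10.2 kJ/min
mice: 29.5/10.5 = 2.81 kJ/min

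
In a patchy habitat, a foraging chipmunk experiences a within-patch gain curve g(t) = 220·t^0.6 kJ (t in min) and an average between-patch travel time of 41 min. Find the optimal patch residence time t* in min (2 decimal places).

61.50 min

Optimal t* satisfies g'(t*) = g(t*)/(T + t*).
g'(t) = 0.6·220·t^-0.4. Setting 0.6·220·t^-0.4 = 220·t^0.6/(41+t) gives 0.6(41+t) = t, so 0.40·t = 0.6×41.
t* = 0.6×41/0.40 = 61.5 min.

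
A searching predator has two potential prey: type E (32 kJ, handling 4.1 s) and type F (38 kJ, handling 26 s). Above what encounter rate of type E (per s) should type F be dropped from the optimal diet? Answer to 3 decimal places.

At the threshold, the rate on type E alone equals the profitability of type F: λ·32/(1 + λ·4.1) = 38/26 = 1.462.
Rearranging, λ(32 − 1.462×4.1) = 1.462, so λ = 1.462/26.01 = 0.0562 per s.

0.056 per s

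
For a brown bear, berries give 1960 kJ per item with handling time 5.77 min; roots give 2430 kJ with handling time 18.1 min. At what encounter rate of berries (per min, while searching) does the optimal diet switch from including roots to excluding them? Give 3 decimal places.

At the threshold, the rate on berries alone equals the profitability of roots: λ·1960/(1 + λ·5.77) = 2430/18.1 = 134.3.
Rearranging, λ(1960 − 134.3×5.77) = 134.3, so λ = 134.3/1185 = 0.1133 per min.

0.113 per min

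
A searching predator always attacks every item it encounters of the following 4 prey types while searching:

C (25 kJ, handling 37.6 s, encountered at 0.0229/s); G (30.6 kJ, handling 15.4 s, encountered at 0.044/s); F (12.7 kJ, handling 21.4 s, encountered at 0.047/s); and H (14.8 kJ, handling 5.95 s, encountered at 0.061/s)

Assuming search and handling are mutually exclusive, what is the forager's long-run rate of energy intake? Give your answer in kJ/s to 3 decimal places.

0.875 kJ/s

R = (0.0229×25 + 0.044×30.6 + 0.047×12.7 + 0.061×14.8) / (1 + 0.0229×37.6 + 0.044×15.4 + 0.047×21.4 + 0.061×5.95) = 3.419/3.907 = 0.8749 kJ/s.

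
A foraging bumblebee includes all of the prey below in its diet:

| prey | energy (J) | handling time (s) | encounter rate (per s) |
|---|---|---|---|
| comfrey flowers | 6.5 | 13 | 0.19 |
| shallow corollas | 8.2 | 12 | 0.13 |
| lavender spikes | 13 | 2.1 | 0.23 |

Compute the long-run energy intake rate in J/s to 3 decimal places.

Energy encountered per unit search time: 0.19×6.5 + 0.13×8.2 + 0.23×13 = 5.291 J/s.
Handling time per unit search time: 0.19×13 + 0.13×12 + 0.23×2.1 = 4.513.
Rate = 5.291/(1 + 4.513) = 0.9597 J/s.

0.960 J/s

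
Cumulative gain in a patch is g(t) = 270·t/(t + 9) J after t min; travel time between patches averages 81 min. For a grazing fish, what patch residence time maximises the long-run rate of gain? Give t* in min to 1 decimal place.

Optimal t* satisfies g'(t*) = g(t*)/(T + t*).
g'(t) = 270·9/(t + 9)². Setting 270·9/(t+9)² = 270t/[(t+9)(81+t)] gives 9(81+t) = t(t+9), so t² = 9×81 = 729.
t* = √729 = 27 min.

27.0 min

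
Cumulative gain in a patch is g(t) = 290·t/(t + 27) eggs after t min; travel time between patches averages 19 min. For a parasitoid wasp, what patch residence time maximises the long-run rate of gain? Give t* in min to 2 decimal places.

22.65 min

Optimal t* satisfies g'(t*) = g(t*)/(T + t*).
g'(t) = 290·27/(t + 27)². Setting 290·27/(t+27)² = 290t/[(t+27)(19+t)] gives 27(19+t) = t(t+27), so t² = 27×19 = 513.
t* = √513 = 22.65 min.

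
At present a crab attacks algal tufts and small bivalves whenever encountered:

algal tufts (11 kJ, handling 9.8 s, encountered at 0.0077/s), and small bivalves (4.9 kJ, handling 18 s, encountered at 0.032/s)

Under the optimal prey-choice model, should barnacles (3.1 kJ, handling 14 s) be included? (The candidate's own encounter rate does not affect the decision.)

Yes

On algal tufts and small bivalves alone, R = ΣλE/(1+Σλh) = 0.2415/1.651 = 0.1462 kJ/s.
Profitability of barnacles: 3.1/14 = 0.2214 kJ/s.
Since 0.2214 > R, including barnacles increases the long-run rate.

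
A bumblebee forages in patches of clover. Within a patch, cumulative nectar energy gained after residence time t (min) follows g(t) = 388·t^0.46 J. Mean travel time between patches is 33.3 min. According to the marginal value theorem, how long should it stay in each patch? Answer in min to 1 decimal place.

Optimal t* satisfies g'(t*) = g(t*)/(T + t*).
g'(t) = 0.46·388·t^-0.54. Setting 0.46·388·t^-0.54 = 388·t^0.46/(33.3+t) gives 0.46(33.3+t) = t, so 0.54·t = 0.46×33.3.
t* = 0.46×33.3/0.54 = 28.37 min.

28.4 min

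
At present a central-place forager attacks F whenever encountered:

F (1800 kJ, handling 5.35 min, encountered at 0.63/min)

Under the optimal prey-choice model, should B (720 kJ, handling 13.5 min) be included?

On F alone, R = ΣλE/(1+Σλh) = 1134/4.37 = 259.5 kJ/min.
Profitability of B: 720/13.5 = 53.33 kJ/min.
53.33 < 259.5, so adding B would lower the average — exclude it.

No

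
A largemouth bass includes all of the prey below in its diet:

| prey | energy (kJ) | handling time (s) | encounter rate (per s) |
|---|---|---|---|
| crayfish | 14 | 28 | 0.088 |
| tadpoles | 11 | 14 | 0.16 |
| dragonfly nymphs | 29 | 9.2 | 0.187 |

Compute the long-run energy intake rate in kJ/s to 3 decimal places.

Energy encountered per unit search time: 0.088×14 + 0.16×11 + 0.187×29 = 8.415 kJ/s.
Handling time per unit search time: 0.088×28 + 0.16×14 + 0.187×9.2 = 6.424.
Rate = 8.415/(1 + 6.424) = 1.133 kJ/s.

1.133 kJ/s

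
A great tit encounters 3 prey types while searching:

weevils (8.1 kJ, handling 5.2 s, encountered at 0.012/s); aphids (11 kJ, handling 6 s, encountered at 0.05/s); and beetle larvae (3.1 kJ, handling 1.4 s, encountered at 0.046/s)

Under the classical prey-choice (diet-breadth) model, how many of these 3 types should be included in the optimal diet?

3

Rank by E/h (kJ/s): beetle larvae 2.21, aphids 1.83, weevils 1.56. Include each in turn until the next type's E/h falls below the running intake rate.
Rate on top 1: 0.134. aphids: 1.83 > 0.134 → include.
Rate on top 2: 0.5076. weevils: 1.56 > 0.5076 → include.
Optimal diet: beetle larvae, aphids, weevils — 3 of 3 types.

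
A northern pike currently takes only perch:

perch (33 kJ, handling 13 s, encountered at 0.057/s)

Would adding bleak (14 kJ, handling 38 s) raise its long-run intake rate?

No

Intake rate on the current diet: R = (0.057×33) / (1 + 0.057×13) = 1.881/1.741 = 1.08 kJ/s.
bleak: E/h = 14/38 = 0.3684 kJ/s.
Since 0.3684 < R, time spent handling bleak is better spent searching.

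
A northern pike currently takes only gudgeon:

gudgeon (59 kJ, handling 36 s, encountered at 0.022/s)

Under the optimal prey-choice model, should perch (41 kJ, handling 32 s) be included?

Yes

On gudgeon alone, R = ΣλE/(1+Σλh) = 1.298/1.792 = 0.7243 kJ/s.
perch: E/h = 41/32 = 1.281 kJ/s.
Since 1.281 > R, including perch increases the long-run rate.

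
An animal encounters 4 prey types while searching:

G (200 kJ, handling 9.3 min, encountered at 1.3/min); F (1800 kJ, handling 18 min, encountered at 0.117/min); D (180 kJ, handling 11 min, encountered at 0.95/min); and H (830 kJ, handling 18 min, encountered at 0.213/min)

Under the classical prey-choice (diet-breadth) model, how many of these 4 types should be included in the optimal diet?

E/h in descending order: F 100, H 46.1, G 21.5, D 16.4 kJ/min. The optimal diet is the largest prefix of this list for which every included type satisfies E_i/h_i > R on the types above it.
Rate on top 1: 67.8. H: 46.1 < 67.8 → exclude; stop.
Optimal diet: F — 1 of 4 types.

1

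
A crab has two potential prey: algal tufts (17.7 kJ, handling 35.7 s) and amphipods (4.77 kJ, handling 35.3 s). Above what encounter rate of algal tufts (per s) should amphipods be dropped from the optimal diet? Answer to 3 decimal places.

The zero-one rule: include amphipods iff E₂/h₂ > λE₁/(1+λh₁). Equality gives the switch point.
λE₁h₂ = E₂ + λE₂h₁ ⇒ λ = E₂/(E₁h₂ − E₂h₁) = 4.77/(624.8 − 170.3) = 0.01049 per s.

0.010 per s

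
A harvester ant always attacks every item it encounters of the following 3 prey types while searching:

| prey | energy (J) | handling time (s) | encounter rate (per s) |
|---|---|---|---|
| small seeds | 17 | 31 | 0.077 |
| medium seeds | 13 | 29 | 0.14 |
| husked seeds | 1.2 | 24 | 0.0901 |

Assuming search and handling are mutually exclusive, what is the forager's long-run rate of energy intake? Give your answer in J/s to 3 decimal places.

0.337 J/s

Energy encountered per unit search time: 0.077×17 + 0.14×13 + 0.0901×1.2 = 3.237 J/s.
Handling time per unit search time: 0.077×31 + 0.14×29 + 0.0901×24 = 8.609.
Rate = 3.237/(1 + 8.609) = 0.3369 J/s.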